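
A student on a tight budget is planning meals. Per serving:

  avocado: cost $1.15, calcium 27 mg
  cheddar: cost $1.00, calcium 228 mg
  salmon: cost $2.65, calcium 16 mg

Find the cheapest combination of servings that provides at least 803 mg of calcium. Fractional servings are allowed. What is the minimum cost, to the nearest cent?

Cost per mg of calcium: cheddar $0.0044, avocado $0.0426, salmon $0.1656.
With no serving limits, use only cheddar: 803 mg / 228 mg = 3.522 servings × $1.00 = $3.52.

$3.52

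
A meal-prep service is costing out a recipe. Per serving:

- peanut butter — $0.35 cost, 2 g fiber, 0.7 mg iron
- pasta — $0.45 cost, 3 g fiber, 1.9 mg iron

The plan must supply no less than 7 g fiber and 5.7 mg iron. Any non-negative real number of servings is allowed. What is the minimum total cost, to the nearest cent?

$1.35

For a min-cost LP with two ≥-constraints, a basic feasible solution has at most two positive variables.
peanut butter only: max(7/2, 5.7/0.7) = 8.143 servings → $2.85.
pasta only: max(7/3, 5.7/1.9) = 3 servings → $1.35.
peanut butter + pasta: the both-tight solution has a negative serving — not a feasible corner.
The minimum over all feasible corners is $1.35.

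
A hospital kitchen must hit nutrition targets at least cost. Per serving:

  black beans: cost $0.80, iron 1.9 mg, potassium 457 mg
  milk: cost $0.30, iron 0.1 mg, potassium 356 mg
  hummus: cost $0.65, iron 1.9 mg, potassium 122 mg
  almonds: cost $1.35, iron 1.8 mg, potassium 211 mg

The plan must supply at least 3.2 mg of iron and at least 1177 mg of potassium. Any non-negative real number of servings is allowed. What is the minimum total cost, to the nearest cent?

Check every corner: each single food scaled to meet both minima, and each pair solved so both constraints bind.
black beans only: max(3.2/1.9, 1177/457) = 2.575 servings → $2.06.
milk only: max(3.2/0.1, 1177/356) = 32 servings → $9.60.
hummus only: max(3.2/1.9, 1177/122) = 9.648 servings → $6.27.
almonds only: max(3.2/1.8, 1177/211) = 5.578 servings → $7.53.
black beans + milk with both tight: 1.62 servings and 1.227 servings → $1.66.
black beans + hummus: intersection lies outside the first quadrant.
black beans + almonds with both targets exact would need a negative amount; discard.
milk + hummus with both tight: 2.779 servings and 1.538 servings → $1.83.
milk + almonds with both tight: 2.329 servings and 1.648 servings → $2.92.
hummus + almonds: intersection lies outside the first quadrant.
Cheapest feasible corner: $1.66.

$1.66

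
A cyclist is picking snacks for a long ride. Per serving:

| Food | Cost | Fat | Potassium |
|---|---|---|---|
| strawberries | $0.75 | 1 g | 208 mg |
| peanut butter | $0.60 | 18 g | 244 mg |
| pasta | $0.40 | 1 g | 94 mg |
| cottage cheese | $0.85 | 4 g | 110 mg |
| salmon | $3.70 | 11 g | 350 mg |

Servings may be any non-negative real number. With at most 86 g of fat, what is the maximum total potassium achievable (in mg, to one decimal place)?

Potassium per g fat: strawberries 208, pasta 94, salmon 31.82, cottage cheese 27.5, peanut butter 13.56.
With no serving limits, spend the whole fat allowance on strawberries: 86 g / 1 g × 208 mg = 17888.0 mg.

17888.0 mg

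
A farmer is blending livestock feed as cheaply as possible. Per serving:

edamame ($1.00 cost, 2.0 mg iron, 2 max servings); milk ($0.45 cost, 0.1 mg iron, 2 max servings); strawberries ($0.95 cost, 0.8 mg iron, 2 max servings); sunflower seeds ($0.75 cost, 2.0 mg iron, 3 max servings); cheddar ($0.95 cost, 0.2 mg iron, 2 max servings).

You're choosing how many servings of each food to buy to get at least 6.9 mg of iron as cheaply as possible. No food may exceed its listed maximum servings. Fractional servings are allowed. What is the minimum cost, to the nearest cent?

$2.70

Cost per mg of iron: sunflower seeds $0.3750, edamame $0.5000, strawberries $1.1875, milk $4.5000, cheddar $4.7500.
Take 3 servings of sunflower seeds: +6.0 mg iron for $2.25 (total $2.25, still need 0.9 mg).
Take 0.45 servings of edamame: +0.9 mg iron for $0.45 (total $2.70, still need 0.0 mg).
Greedy by cheapest-per-mg is optimal for a single linear constraint, so the minimum cost is $2.70.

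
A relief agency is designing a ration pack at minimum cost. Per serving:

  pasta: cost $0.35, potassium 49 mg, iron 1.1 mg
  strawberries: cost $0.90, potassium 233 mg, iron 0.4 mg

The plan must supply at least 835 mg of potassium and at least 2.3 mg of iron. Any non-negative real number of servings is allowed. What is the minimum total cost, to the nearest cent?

$3.36

At the optimum either one food covers both requirements or two foods hit both targets exactly; no other combination can be cheaper.
pasta only: max(835/49, 2.3/1.1) = 17.04 servings → $5.96.
strawberries only: max(835/233, 2.3/0.4) = 5.75 servings → $5.17.
pasta + strawberries with both tight: 0.853 servings and 3.404 servings → $3.36.
So the least-cost plan costs $3.36.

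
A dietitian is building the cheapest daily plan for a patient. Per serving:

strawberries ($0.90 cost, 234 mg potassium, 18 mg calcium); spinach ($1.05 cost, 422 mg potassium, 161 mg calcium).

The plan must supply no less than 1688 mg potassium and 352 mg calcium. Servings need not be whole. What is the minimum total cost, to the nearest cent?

$4.20

Compare the cost at each extreme point of the feasible region.
strawberries only: max(1688/234, 352/18) = 19.56 servings → $17.60.
spinach only: max(1688/422, 352/161) = 4 servings → $4.20.
strawberries + spinach with both tight: 4.097 servings and 1.728 servings → $5.50.
So the least-cost plan costs $4.20.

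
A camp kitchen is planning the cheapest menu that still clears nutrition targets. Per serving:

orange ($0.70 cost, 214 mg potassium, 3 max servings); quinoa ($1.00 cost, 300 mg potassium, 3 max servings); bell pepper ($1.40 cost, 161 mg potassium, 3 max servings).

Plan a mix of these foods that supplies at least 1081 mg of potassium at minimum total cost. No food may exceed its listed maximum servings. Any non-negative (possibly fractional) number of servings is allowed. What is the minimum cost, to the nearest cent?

Cost per mg of potassium: orange $0.0033, quinoa $0.0033, bell pepper $0.0087.
Take 3 servings of orange: +642.0 mg potassium for $2.10 (total $2.10, still need 439.0 mg).
Take 1.463 servings of quinoa: +439.0 mg potassium for $1.46 (total $3.56, still need 0.0 mg).
Greedy by cheapest-per-mg is optimal for a single linear constraint, so the minimum cost is $3.56.

$3.56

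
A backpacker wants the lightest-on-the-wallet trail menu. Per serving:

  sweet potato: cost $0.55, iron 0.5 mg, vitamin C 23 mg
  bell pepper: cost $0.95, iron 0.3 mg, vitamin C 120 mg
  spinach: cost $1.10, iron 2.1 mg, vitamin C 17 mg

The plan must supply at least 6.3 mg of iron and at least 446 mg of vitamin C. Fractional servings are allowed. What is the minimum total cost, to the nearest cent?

$5.96

Minimising a linear cost over {iron ≥ 6.3, vitamin C ≥ 446, servings ≥ 0} — the optimum is at a vertex, using one or two foods.
sweet potato only: max(6.3/0.5, 446/23) = 19.39 servings → $10.67.
bell pepper only: max(6.3/0.3, 446/120) = 21 servings → $19.95.
spinach only: max(6.3/2.1, 446/17) = 26.24 servings → $28.86.
sweet potato + bell pepper with both tight: 11.72 servings and 1.471 servings → $7.84.
sweet potato + spinach with both targets exact would need a negative amount; discard.
bell pepper + spinach with both tight: 3.36 servings and 2.52 servings → $5.96.
So the least-cost plan costs $5.96.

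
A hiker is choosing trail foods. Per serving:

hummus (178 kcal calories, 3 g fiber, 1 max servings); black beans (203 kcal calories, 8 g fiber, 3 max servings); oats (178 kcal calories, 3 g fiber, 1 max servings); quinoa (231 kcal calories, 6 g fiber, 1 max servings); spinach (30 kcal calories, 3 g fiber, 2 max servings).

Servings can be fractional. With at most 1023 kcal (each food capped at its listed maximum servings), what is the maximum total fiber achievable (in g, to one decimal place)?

38.1 g

Fiber per kcal: spinach 0.1, black beans 0.03941, quinoa 0.02597, hummus 0.01685, oats 0.01685.
Take 2 servings of spinach: uses 60 kcal, +6.0 g fiber (running total 6.0 g).
Take 3 servings of black beans: uses 609 kcal, +24.0 g fiber (running total 30.0 g).
Take 1 serving of quinoa: uses 231 kcal, +6.0 g fiber (running total 36.0 g).
Take 0.691 servings of hummus: uses 123 kcal, +2.1 g fiber (running total 38.1 g).
Filling greedily by fiber-per-kcal is optimal for one linear limit, giving 38.1 g.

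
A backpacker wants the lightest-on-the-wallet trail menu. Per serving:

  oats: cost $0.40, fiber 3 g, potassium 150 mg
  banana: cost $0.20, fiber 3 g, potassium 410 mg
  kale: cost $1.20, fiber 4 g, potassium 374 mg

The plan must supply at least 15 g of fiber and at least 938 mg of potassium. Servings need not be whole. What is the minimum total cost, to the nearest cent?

An LP optimum is at a vertex; with two nutrient constraints at most two foods are used. Check each candidate.
oats only: max(15/3, 938/150) = 6.253 servings → $2.50.
banana only: max(15/3, 938/410) = 5 servings → $1.00.
kale only: max(15/4, 938/374) = 3.75 servings → $4.50.
oats + banana with both tight: 4.277 servings and 0.7231 servings → $1.86.
oats + kale with both tight: 3.559 servings and 1.08 servings → $2.72.
banana + kale with both targets exact would need a negative amount; discard.
Cheapest feasible corner: $1.00.

$1.00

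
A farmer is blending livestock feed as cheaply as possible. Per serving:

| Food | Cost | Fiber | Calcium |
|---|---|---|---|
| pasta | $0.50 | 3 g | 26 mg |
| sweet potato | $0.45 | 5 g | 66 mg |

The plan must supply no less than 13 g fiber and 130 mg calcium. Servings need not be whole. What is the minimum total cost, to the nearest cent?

$1.17

Compare the cost at each extreme point of the feasible region.
pasta only: max(13/3, 130/26) = 5 servings → $2.50.
sweet potato only: max(13/5, 130/66) = 2.6 servings → $1.17.
pasta + sweet potato with both tight: 3.059 servings and 0.7647 servings → $1.87.
Cheapest feasible corner: $1.17.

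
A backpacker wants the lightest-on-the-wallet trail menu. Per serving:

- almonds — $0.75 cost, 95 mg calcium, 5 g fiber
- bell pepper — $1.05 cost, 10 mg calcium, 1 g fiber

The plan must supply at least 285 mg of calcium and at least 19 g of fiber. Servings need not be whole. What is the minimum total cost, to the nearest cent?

$2.85

almonds only: max(285/95, 19/5) = 3.8 servings → $2.85.
bell pepper only: max(285/10, 19/1) = 28.5 servings → $29.93.
almonds + bell pepper with both tight: 2.111 servings and 8.444 servings → $10.45.
Cheapest feasible corner: $2.85.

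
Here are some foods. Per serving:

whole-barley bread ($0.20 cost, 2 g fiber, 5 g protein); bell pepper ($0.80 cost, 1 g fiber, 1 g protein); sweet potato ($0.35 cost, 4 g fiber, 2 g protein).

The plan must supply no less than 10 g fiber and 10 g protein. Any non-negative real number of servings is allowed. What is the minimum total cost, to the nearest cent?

$0.91

Two binding constraints pin down two serving amounts, so the optimal mix uses at most two foods. The candidates are each food alone (scaled to the tighter of fiber/protein) and each pair with both constraints tight.
whole-barley bread only: max(10/2, 10/5) = 5 servings → $1.00.
bell pepper only: max(10/1, 10/1) = 10 servings → $8.00.
sweet potato only: max(10/4, 10/2) = 5 servings → $1.75.
whole-barley bread + bell pepper with both tight: 0 servings and 10 servings → $8.00.
whole-barley bread + sweet potato with both tight: 1.25 servings and 1.875 servings → $0.91.
bell pepper + sweet potato with both tight: 10 servings and 0 servings → $8.00.
Cheapest feasible corner: $0.91.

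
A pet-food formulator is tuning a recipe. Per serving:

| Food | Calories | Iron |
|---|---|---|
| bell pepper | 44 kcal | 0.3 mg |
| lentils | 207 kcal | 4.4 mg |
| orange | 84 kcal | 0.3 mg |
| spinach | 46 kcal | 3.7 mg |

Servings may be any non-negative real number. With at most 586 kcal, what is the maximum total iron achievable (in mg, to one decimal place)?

47.1 mg

Iron per kcal: spinach 0.08043, lentils 0.02126, bell pepper 0.006818, orange 0.003571.
With no serving limits, spend the whole calories allowance on spinach: 586 kcal / 46 kcal × 3.7 mg = 47.1 mg.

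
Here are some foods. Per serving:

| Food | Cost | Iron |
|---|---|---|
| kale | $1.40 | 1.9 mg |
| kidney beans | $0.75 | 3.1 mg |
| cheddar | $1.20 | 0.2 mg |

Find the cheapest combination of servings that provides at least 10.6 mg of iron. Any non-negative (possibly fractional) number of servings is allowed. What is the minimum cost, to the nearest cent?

$2.56

Cost per mg of iron: kidney beans $0.2419, kale $0.7368, cheddar $6.0000.
With no serving limits, use only kidney beans: 10.6 mg / 3.1 mg = 3.419 servings × $0.75 = $2.56.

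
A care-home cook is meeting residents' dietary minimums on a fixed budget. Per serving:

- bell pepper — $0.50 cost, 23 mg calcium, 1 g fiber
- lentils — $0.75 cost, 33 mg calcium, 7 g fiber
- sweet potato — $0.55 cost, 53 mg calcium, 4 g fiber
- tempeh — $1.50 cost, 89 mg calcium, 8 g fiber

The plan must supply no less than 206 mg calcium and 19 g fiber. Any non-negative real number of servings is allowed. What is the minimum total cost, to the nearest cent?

$2.45

This is a tiny linear program; its minimum lies at a vertex of the feasible set. List the vertices and price them.
bell pepper only: max(206/23, 19/1) = 19 servings → $9.50.
lentils only: max(206/33, 19/7) = 6.242 servings → $4.68.
sweet potato only: max(206/53, 19/4) = 4.75 servings → $2.61.
tempeh only: max(206/89, 19/8) = 2.375 servings → $3.56.
bell pepper + lentils with both tight: 6.367 servings and 1.805 servings → $4.54.
bell pepper + sweet potato: intersection lies outside the first quadrant.
bell pepper + tempeh: the both-tight solution has a negative serving — not a feasible corner.
lentils + sweet potato with both tight: 0.7657 servings and 3.41 servings → $2.45.
lentils + tempeh with both tight: 0.1198 servings and 2.27 servings → $3.50.
sweet potato + tempeh: intersection lies outside the first quadrant.
The minimum over all feasible corners is $2.45.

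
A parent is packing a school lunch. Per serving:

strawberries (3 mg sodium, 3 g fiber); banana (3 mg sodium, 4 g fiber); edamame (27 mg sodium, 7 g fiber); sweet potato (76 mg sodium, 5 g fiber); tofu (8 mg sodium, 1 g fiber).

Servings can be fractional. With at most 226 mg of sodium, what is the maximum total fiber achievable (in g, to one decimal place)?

301.3 g

Fiber per mg sodium: banana 1.333, strawberries 1, edamame 0.2593, tofu 0.125, sweet potato 0.06579.
With no serving limits, spend the whole sodium allowance on banana: 226 mg / 3 mg × 4 g = 301.3 g.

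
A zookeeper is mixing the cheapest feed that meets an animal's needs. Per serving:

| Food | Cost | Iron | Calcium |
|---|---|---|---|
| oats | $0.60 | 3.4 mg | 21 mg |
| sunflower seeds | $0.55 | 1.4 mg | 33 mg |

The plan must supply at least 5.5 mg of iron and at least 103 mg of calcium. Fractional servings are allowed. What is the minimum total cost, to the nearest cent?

The cheapest plan sits at a corner of the feasible region — with two constraints it uses at most two foods.
oats only: max(5.5/3.4, 103/21) = 4.905 servings → $2.94.
sunflower seeds only: max(5.5/1.4, 103/33) = 3.929 servings → $2.16.
oats + sunflower seeds with both tight: 0.4505 servings and 2.835 servings → $1.83.
So the least-cost plan costs $1.83.

$1.83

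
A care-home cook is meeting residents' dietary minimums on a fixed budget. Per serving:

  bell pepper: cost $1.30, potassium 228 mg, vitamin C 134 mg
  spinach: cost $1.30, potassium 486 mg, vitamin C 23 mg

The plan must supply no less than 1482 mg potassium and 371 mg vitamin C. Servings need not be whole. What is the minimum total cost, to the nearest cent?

$5.65

The cheapest plan sits at a corner of the feasible region — with two constraints it uses at most two foods.
bell pepper only: max(1482/228, 371/134) = 6.5 servings → $8.45.
spinach only: max(1482/486, 371/23) = 16.13 servings → $20.97.
bell pepper + spinach with both tight: 2.442 servings and 1.904 servings → $5.65.
So the least-cost plan costs $5.65.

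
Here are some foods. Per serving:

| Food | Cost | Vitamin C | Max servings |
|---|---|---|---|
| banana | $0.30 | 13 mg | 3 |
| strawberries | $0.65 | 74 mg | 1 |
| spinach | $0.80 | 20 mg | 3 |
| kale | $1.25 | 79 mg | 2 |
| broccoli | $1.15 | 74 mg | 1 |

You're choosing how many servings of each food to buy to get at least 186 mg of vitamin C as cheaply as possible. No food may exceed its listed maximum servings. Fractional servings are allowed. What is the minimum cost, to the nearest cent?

$2.40

Cost per mg of vitamin C: strawberries $0.0088, broccoli $0.0155, kale $0.0158, banana $0.0231, spinach $0.0400.
Take 1 serving of strawberries: +74.0 mg vitamin C for $0.65 (total $0.65, still need 112.0 mg).
Take 1 serving of broccoli: +74.0 mg vitamin C for $1.15 (total $1.80, still need 38.0 mg).
Take 0.481 servings of kale: +38.0 mg vitamin C for $0.60 (total $2.40, still need 0.0 mg).
Filling from the cheapest source first is optimal under one linear minimum: $2.40.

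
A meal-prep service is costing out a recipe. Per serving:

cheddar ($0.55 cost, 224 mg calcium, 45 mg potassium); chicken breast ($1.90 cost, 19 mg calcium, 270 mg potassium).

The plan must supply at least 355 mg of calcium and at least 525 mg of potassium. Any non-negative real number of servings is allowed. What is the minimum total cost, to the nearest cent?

$4.03

With two linear requirements the optimum uses one or two foods; enumerate the corners.
cheddar only: max(355/224, 525/45) = 11.67 servings → $6.42.
chicken breast only: max(355/19, 525/270) = 18.68 servings → $35.50.
cheddar + chicken breast with both tight: 1.44 servings and 1.704 servings → $4.03.
Cheapest feasible corner: $4.03.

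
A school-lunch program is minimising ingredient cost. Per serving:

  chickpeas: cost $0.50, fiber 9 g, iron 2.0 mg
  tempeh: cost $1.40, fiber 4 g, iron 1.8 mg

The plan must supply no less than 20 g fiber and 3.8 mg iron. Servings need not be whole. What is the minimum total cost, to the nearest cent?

chickpeas only: max(20/9, 3.8/2.0) = 2.222 servings → $1.11.
tempeh only: max(20/4, 3.8/1.8) = 5 servings → $7.00.
chickpeas + tempeh: intersection lies outside the first quadrant.
The minimum over all feasible corners is $1.11.

$1.11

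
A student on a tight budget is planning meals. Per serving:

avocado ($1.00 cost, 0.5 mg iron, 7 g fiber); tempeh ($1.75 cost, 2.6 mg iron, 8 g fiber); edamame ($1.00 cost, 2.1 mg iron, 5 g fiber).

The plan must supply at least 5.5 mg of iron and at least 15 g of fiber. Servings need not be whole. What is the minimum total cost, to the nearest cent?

$2.87

This is a tiny linear program; its minimum lies at a vertex of the feasible set. List the vertices and price them.
avocado only: max(5.5/0.5, 15/7) = 11 servings → $11.00.
tempeh only: max(5.5/2.6, 15/8) = 2.115 servings → $3.70.
edamame only: max(5.5/2.1, 15/5) = 3 servings → $3.00.
avocado + tempeh with both targets exact would need a negative amount; discard.
avocado + edamame with both tight: 0.3279 servings and 2.541 servings → $2.87.
tempeh + edamame with both tight: 1.053 servings and 1.316 servings → $3.16.
So the least-cost plan costs $2.87.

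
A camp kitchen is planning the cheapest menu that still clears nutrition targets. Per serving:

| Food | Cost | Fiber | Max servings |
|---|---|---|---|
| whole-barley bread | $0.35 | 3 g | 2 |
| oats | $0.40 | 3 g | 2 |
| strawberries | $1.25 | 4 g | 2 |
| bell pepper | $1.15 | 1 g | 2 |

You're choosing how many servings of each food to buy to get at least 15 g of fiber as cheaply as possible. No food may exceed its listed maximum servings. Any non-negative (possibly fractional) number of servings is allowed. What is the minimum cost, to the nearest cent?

Cost per g of fiber: whole-barley bread $0.1167, oats $0.1333, strawberries $0.3125, bell pepper $1.1500.
Take 2 servings of whole-barley bread: +6.0 g fiber for $0.70 (total $0.70, still need 9.0 g).
Take 2 servings of oats: +6.0 g fiber for $0.80 (total $1.50, still need 3.0 g).
Take 0.75 servings of strawberries: +3.0 g fiber for $0.94 (total $2.44, still need 0.0 g).
Greedy by cheapest-per-g is optimal for a single linear constraint, so the minimum cost is $2.44.

$2.44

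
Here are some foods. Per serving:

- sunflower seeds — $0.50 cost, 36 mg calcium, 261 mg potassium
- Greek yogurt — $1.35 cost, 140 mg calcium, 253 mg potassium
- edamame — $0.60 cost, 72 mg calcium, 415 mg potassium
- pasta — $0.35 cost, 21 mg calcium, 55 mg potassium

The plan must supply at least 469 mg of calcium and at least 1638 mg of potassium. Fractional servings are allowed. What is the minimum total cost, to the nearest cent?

sunflower seeds only: max(469/36, 1638/261) = 13.03 servings → $6.51.
Greek yogurt only: max(469/140, 1638/253) = 6.474 servings → $8.74.
edamame only: max(469/72, 1638/415) = 6.514 servings → $3.91.
pasta only: max(469/21, 1638/55) = 29.78 servings → $10.42.
sunflower seeds + Greek yogurt with both tight: 4.034 servings and 2.313 servings → $5.14.
sunflower seeds + edamame with both targets exact would need a negative amount; discard.
sunflower seeds + pasta with both tight: 2.457 servings and 18.12 servings → $7.57.
Greek yogurt + edamame with both tight: 1.923 servings and 2.775 servings → $4.26.
Greek yogurt + pasta: intersection lies outside the first quadrant.
edamame + pasta with both tight: 1.809 servings and 16.13 servings → $6.73.
The minimum over all feasible corners is $3.91.

$3.91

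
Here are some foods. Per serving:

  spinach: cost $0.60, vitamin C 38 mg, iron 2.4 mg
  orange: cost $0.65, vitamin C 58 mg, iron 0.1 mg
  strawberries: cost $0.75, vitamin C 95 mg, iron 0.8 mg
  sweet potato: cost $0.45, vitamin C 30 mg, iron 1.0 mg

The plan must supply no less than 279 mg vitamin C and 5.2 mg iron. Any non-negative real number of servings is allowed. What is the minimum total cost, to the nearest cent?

spinach only: max(279/38, 5.2/2.4) = 7.342 servings → $4.41.
orange only: max(279/58, 5.2/0.1) = 52 servings → $33.80.
strawberries only: max(279/95, 5.2/0.8) = 6.5 servings → $4.88.
sweet potato only: max(279/30, 5.2/1.0) = 9.3 servings → $4.18.
spinach + orange with both tight: 2.021 servings and 3.486 servings → $3.48.
spinach + strawberries with both tight: 1.37 servings and 2.389 servings → $2.61.
spinach + sweet potato: the both-tight solution has a negative serving — not a feasible corner.
orange + strawberries with both targets exact would need a negative amount; discard.
orange + sweet potato with both tight: 2.236 servings and 4.976 servings → $3.69.
strawberries + sweet potato with both tight: 1.732 servings and 3.814 servings → $3.02.
Cheapest feasible corner: $2.61.

$2.61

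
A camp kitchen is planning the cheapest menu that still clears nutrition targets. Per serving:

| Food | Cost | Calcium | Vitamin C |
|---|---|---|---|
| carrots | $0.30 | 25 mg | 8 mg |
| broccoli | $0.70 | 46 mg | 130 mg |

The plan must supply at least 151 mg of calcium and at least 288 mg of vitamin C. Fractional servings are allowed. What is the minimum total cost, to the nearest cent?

With two linear requirements the optimum uses one or two foods; enumerate the corners.
carrots only: max(151/25, 288/8) = 36 servings → $10.80.
broccoli only: max(151/46, 288/130) = 3.283 servings → $2.30.
carrots + broccoli with both tight: 2.214 servings and 2.079 servings → $2.12.
Cheapest feasible corner: $2.12.

$2.12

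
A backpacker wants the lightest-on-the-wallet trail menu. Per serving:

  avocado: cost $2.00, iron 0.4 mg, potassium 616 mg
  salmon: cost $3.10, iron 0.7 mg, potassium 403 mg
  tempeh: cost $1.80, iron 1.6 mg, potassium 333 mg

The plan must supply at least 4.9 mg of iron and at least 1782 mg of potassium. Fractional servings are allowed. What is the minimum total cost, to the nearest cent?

A basic optimal solution has at most two foods positive. Try each food alone and each pair with both targets met exactly.
avocado only: max(4.9/0.4, 1782/616) = 12.25 servings → $24.50.
salmon only: max(4.9/0.7, 1782/403) = 7 servings → $21.70.
tempeh only: max(4.9/1.6, 1782/333) = 5.351 servings → $9.63.
avocado + salmon: intersection lies outside the first quadrant.
avocado + tempeh with both tight: 1.431 servings and 2.705 servings → $7.73.
salmon + tempeh with both tight: 2.962 servings and 1.767 servings → $12.36.
Cheapest feasible corner: $7.73.

$7.73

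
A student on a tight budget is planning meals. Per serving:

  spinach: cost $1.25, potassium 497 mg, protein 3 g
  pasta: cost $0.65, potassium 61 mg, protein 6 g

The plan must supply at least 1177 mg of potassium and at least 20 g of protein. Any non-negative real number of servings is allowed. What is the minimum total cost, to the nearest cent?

This is a tiny linear program; its minimum lies at a vertex of the feasible set. List the vertices and price them.
spinach only: max(1177/497, 20/3) = 6.667 servings → $8.33.
pasta only: max(1177/61, 20/6) = 19.3 servings → $12.54.
spinach + pasta with both tight: 2.087 servings and 2.29 servings → $4.10.
The minimum over all feasible corners is $4.10.

$4.10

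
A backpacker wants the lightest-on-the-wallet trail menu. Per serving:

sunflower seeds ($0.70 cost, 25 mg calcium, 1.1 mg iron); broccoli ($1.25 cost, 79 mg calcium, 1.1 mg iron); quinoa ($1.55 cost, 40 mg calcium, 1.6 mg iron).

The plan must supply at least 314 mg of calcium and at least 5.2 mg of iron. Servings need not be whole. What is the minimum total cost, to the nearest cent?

sunflower seeds only: max(314/25, 5.2/1.1) = 12.56 servings → $8.79.
broccoli only: max(314/79, 5.2/1.1) = 4.727 servings → $5.91.
quinoa only: max(314/40, 5.2/1.6) = 7.85 servings → $12.17.
sunflower seeds + broccoli with both tight: 1.101 servings and 3.626 servings → $5.30.
sunflower seeds + quinoa: the both-tight solution has a negative serving — not a feasible corner.
broccoli + quinoa with both tight: 3.573 servings and 0.7937 servings → $5.70.
The minimum over all feasible corners is $5.30.

$5.30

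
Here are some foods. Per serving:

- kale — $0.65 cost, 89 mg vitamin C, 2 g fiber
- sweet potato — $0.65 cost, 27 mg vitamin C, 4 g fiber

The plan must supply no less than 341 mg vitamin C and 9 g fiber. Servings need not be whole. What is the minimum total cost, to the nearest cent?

$2.67

kale only: max(341/89, 9/2) = 4.5 servings → $2.92.
sweet potato only: max(341/27, 9/4) = 12.63 servings → $8.21.
kale + sweet potato with both tight: 3.712 servings and 0.394 servings → $2.67.
The minimum over all feasible corners is $2.67.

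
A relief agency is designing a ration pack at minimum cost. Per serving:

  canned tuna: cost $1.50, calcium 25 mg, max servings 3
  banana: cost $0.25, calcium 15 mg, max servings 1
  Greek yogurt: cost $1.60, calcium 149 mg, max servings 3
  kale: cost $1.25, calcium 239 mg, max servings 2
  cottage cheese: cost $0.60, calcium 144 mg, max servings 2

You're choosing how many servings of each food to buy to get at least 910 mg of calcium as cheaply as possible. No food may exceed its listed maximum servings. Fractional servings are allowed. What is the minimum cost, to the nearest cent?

Cost per mg of calcium: cottage cheese $0.0042, kale $0.0052, Greek yogurt $0.0107, banana $0.0167, canned tuna $0.0600.
Take 2 servings of cottage cheese: +288.0 mg calcium for $1.20 (total $1.20, still need 622.0 mg).
Take 2 servings of kale: +478.0 mg calcium for $2.50 (total $3.70, still need 144.0 mg).
Take 0.9664 servings of Greek yogurt: +144.0 mg calcium for $1.55 (total $5.25, still need 0.0 mg).
Greedy by cheapest-per-mg is optimal for a single linear constraint, so the minimum cost is $5.25.

$5.25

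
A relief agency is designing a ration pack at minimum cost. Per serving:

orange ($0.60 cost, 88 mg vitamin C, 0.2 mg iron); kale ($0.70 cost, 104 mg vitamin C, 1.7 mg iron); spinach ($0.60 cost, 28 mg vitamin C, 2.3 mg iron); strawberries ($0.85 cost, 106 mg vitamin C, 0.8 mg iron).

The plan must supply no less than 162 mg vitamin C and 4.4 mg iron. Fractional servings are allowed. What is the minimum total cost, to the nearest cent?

Compare the cost at each extreme point of the feasible region.
orange only: max(162/88, 4.4/0.2) = 22 servings → $13.20.
kale only: max(162/104, 4.4/1.7) = 2.588 servings → $1.81.
spinach only: max(162/28, 4.4/2.3) = 5.786 servings → $3.47.
strawberries only: max(162/106, 4.4/0.8) = 5.5 servings → $4.67.
orange + kale: the both-tight solution has a negative serving — not a feasible corner.
orange + spinach with both tight: 1.267 servings and 1.803 servings → $1.84.
orange + strawberries: intersection lies outside the first quadrant.
kale + spinach with both tight: 1.302 servings and 0.9509 servings → $1.48.
kale + strawberries: intersection lies outside the first quadrant.
spinach + strawberries with both tight: 1.521 servings and 1.126 servings → $1.87.
So the least-cost plan costs $1.48.

$1.48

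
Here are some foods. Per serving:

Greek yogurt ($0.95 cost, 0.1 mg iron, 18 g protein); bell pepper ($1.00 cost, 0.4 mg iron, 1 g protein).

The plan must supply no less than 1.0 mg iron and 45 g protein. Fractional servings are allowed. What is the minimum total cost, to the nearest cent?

Greek yogurt only: max(1.0/0.1, 45/18) = 10 servings → $9.50.
bell pepper only: max(1.0/0.4, 45/1) = 45 servings → $45.00.
Greek yogurt + bell pepper with both tight: 2.394 servings and 1.901 servings → $4.18.
The minimum over all feasible corners is $4.18.

$4.18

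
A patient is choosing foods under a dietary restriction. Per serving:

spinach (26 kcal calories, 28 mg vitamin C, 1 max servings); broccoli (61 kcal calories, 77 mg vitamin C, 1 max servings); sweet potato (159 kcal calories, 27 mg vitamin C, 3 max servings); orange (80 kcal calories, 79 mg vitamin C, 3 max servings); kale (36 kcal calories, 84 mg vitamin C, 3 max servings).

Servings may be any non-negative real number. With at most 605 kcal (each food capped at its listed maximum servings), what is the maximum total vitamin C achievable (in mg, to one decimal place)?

Vitamin C per kcal: kale 2.333, broccoli 1.262, spinach 1.077, orange 0.9875, sweet potato 0.1698.
Take 3 servings of kale: uses 108 kcal, +252.0 mg vitamin C (running total 252.0 mg).
Take 1 serving of broccoli: uses 61 kcal, +77.0 mg vitamin C (running total 329.0 mg).
Take 1 serving of spinach: uses 26 kcal, +28.0 mg vitamin C (running total 357.0 mg).
Take 3 servings of orange: uses 240 kcal, +237.0 mg vitamin C (running total 594.0 mg).
Take 1.069 servings of sweet potato: uses 170 kcal, +28.9 mg vitamin C (running total 622.9 mg).
Filling greedily by vitamin C-per-kcal is optimal for one linear limit, giving 622.9 mg.

622.9 mg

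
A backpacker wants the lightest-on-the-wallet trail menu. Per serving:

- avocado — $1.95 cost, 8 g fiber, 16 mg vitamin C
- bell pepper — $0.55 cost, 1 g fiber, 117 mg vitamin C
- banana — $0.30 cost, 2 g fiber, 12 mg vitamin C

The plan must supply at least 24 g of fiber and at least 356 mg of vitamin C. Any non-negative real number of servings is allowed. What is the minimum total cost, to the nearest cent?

$4.36

For a min-cost LP with two ≥-constraints, a basic feasible solution has at most two positive variables.
avocado only: max(24/8, 356/16) = 22.25 servings → $43.39.
bell pepper only: max(24/1, 356/117) = 24 servings → $13.20.
banana only: max(24/2, 356/12) = 29.67 servings → $8.90.
avocado + bell pepper with both tight: 2.665 servings and 2.678 servings → $6.67.
avocado + banana: intersection lies outside the first quadrant.
bell pepper + banana with both tight: 1.91 servings and 11.05 servings → $4.36.
Cheapest feasible corner: $4.36.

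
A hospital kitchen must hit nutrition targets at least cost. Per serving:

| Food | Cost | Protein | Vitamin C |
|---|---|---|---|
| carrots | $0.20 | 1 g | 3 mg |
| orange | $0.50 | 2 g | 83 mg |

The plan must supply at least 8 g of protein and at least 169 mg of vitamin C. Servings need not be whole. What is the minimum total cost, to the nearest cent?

Check every corner: each single food scaled to meet both minima, and each pair solved so both constraints bind.
carrots only: max(8/1, 169/3) = 56.33 servings → $11.27.
orange only: max(8/2, 169/83) = 4 servings → $2.00.
carrots + orange with both tight: 4.234 servings and 1.883 servings → $1.79.
Cheapest feasible corner: $1.79.

$1.79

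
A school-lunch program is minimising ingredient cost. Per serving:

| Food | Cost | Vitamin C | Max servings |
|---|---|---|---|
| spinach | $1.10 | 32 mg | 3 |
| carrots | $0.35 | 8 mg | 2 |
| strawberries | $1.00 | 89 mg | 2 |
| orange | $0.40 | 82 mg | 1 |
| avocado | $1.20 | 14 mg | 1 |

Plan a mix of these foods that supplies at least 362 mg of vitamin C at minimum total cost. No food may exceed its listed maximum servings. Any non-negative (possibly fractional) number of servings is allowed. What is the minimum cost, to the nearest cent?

Cost per mg of vitamin C: orange $0.0049, strawberries $0.0112, spinach $0.0344, carrots $0.0437, avocado $0.0857.
Take 1 serving of orange: +82.0 mg vitamin C for $0.40 (total $0.40, still need 280.0 mg).
Take 2 servings of strawberries: +178.0 mg vitamin C for $2.00 (total $2.40, still need 102.0 mg).
Take 3 servings of spinach: +96.0 mg vitamin C for $3.30 (total $5.70, still need 6.0 mg).
Take 0.75 servings of carrots: +6.0 mg vitamin C for $0.26 (total $5.96, still need 0.0 mg).
Greedy by cheapest-per-mg is optimal for a single linear constraint, so the minimum cost is $5.96.

$5.96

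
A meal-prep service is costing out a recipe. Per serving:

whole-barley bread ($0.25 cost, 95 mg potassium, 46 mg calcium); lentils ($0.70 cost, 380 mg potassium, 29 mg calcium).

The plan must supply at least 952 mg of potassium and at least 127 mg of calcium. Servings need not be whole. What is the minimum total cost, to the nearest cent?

$1.86

For a min-cost LP with two ≥-constraints, a basic feasible solution has at most two positive variables.
whole-barley bread only: max(952/95, 127/46) = 10.02 servings → $2.51.
lentils only: max(952/380, 127/29) = 4.379 servings → $3.07.
whole-barley bread + lentils with both tight: 1.403 servings and 2.155 servings → $1.86.
Cheapest feasible corner: $1.86.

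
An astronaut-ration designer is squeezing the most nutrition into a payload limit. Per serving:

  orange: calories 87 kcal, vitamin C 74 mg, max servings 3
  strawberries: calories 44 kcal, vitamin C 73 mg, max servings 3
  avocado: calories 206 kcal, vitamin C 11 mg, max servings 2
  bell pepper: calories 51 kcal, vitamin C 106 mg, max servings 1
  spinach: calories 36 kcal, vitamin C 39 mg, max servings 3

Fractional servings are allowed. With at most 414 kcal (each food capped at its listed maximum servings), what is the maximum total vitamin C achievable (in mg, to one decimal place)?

546.6 mg

Vitamin C per kcal: bell pepper 2.078, strawberries 1.659, spinach 1.083, orange 0.8506, avocado 0.0534.
Take 1 serving of bell pepper: uses 51 kcal, +106.0 mg vitamin C (running total 106.0 mg).
Take 3 servings of strawberries: uses 132 kcal, +219.0 mg vitamin C (running total 325.0 mg).
Take 3 servings of spinach: uses 108 kcal, +117.0 mg vitamin C (running total 442.0 mg).
Take 1.414 servings of orange: uses 123 kcal, +104.6 mg vitamin C (running total 546.6 mg).
Greedy by best ratio exhausts the calories allowance optimally: 546.6 mg.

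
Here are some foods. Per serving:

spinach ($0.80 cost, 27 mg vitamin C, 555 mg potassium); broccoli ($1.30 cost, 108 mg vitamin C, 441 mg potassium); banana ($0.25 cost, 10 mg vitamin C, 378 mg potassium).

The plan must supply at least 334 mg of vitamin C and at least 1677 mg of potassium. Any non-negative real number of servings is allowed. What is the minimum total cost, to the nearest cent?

Check every corner: each single food scaled to meet both minima, and each pair solved so both constraints bind.
spinach only: max(334/27, 1677/555) = 12.37 servings → $9.90.
broccoli only: max(334/108, 1677/441) = 3.803 servings → $4.94.
banana only: max(334/10, 1677/378) = 33.4 servings → $8.35.
spinach + broccoli with both tight: 0.7041 servings and 2.917 servings → $4.35.
spinach + banana: intersection lies outside the first quadrant.
broccoli + banana with both tight: 3.007 servings and 0.9288 servings → $4.14.
Cheapest feasible corner: $4.14.

$4.14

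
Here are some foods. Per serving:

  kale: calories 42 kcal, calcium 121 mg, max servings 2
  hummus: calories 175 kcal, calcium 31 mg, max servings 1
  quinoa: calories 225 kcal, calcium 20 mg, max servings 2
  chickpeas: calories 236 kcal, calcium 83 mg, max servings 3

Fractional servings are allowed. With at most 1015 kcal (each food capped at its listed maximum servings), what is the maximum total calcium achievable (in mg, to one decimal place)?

Calcium per kcal: kale 2.881, chickpeas 0.3517, hummus 0.1771, quinoa 0.08889.
Take 2 servings of kale: uses 84 kcal, +242.0 mg calcium (running total 242.0 mg).
Take 3 servings of chickpeas: uses 708 kcal, +249.0 mg calcium (running total 491.0 mg).
Take 1 serving of hummus: uses 175 kcal, +31.0 mg calcium (running total 522.0 mg).
Take 0.2133 servings of quinoa: uses 48 kcal, +4.3 mg calcium (running total 526.3 mg).
Greedy by best ratio exhausts the calories allowance optimally: 526.3 mg.

526.3 mg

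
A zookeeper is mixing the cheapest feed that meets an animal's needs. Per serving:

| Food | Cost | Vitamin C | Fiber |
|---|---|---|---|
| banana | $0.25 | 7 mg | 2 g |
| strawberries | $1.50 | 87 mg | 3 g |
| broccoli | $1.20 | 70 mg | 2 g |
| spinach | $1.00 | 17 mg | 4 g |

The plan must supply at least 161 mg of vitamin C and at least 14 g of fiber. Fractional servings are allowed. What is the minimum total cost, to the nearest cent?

$3.40

With two linear requirements the optimum uses one or two foods; enumerate the corners.
banana only: max(161/7, 14/2) = 23 servings → $5.75.
strawberries only: max(161/87, 14/3) = 4.667 servings → $7.00.
broccoli only: max(161/70, 14/2) = 7 servings → $8.40.
spinach only: max(161/17, 14/4) = 9.471 servings → $9.47.
banana + strawberries with both tight: 4.804 servings and 1.464 servings → $3.40.
banana + broccoli with both tight: 5.222 servings and 1.778 servings → $3.44.
banana + spinach with both targets exact would need a negative amount; discard.
strawberries + broccoli with both targets exact would need a negative amount; discard.
strawberries + spinach with both tight: 1.367 servings and 2.475 servings → $4.53.
broccoli + spinach with both tight: 1.65 servings and 2.675 servings → $4.66.
The minimum over all feasible corners is $3.40.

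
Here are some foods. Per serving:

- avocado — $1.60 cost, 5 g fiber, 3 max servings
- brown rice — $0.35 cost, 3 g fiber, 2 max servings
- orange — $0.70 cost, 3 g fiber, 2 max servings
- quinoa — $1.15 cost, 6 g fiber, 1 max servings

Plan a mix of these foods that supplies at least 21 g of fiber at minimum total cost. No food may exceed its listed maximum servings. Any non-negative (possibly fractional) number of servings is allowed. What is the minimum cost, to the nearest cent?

$4.21

Cost per g of fiber: brown rice $0.1167, quinoa $0.1917, orange $0.2333, avocado $0.3200.
Take 2 servings of brown rice: +6.0 g fiber for $0.70 (total $0.70, still need 15.0 g).
Take 1 serving of quinoa: +6.0 g fiber for $1.15 (total $1.85, still need 9.0 g).
Take 2 servings of orange: +6.0 g fiber for $1.40 (total $3.25, still need 3.0 g).
Take 0.6 servings of avocado: +3.0 g fiber for $0.96 (total $4.21, still need 0.0 g).
Filling from the cheapest source first is optimal under one linear minimum: $4.21.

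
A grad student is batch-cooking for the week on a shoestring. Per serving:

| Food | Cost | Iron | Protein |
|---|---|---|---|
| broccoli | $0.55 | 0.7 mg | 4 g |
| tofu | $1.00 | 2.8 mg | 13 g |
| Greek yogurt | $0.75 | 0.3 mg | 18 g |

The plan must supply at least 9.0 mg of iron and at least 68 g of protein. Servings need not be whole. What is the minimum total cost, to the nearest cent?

With two linear requirements the optimum uses one or two foods; enumerate the corners.
broccoli only: max(9.0/0.7, 68/4) = 17 servings → $9.35.
tofu only: max(9.0/2.8, 68/13) = 5.231 servings → $5.23.
Greek yogurt only: max(9.0/0.3, 68/18) = 30 servings → $22.50.
broccoli + tofu: intersection lies outside the first quadrant.
broccoli + Greek yogurt with both tight: 12.42 servings and 1.018 servings → $7.59.
tofu + Greek yogurt with both tight: 3.045 servings and 1.578 servings → $4.23.
The minimum over all feasible corners is $4.23.

$4.23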